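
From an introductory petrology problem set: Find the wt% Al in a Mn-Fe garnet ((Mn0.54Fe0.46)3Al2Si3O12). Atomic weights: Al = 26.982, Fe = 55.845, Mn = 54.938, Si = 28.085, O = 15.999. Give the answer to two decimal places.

10.87 mass %

Formula mass = 1.62·54.938 + 1.38·55.845 + 2·26.982 + 3·28.085 + 12·15.999 = 496.273 g/mol, of which 53.964 g is Al.
So Al makes up 53.964/496.273 = 0.1087 of the mass, i.e. 10.87%.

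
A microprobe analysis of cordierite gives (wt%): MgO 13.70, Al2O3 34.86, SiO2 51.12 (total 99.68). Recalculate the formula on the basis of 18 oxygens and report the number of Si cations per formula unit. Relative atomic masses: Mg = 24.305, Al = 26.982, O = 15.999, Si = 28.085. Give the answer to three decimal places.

4.993 Si apfu

13.70 wt% MgO ÷ 40.304 g/mol = 0.33992 mol, giving 0.33992 Mg and 0.33992 O.
34.86 wt% Al2O3 ÷ 101.961 g/mol = 0.34190 mol, giving 0.68380 Al and 1.02570 O.
51.12 wt% SiO2 ÷ 60.083 g/mol = 0.85082 mol, giving 0.85082 Si and 1.70164 O.
Oxygen sums to 3.06726; scaling by 18/3.06726 = 5.86843 puts the formula on 18 O.
Si: 0.85082 × 5.86843 = 4.993 atoms per formula unit.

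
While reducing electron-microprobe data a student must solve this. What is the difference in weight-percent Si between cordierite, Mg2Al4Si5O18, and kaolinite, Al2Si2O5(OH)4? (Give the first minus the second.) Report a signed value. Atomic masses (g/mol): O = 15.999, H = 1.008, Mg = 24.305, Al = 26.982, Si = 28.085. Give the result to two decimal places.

2.25 percentage points

Si in Mg2Al4Si5O18: molar mass 584.945 g/mol; 5×28.085 = 140.425 g → 24.01 wt%.
Si in Al2Si2O5(OH)4: molar mass 258.157 g/mol; 2×28.085 = 56.170 g → 21.76 wt%.
Difference = 24.01 − 21.76 = 2.25 percentage points.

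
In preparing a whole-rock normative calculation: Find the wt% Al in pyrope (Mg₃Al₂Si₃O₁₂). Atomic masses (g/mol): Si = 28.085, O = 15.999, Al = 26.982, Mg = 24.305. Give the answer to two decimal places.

Molar mass of Mg₃Al₂Si₃O₁₂: 3·24.305 + 2·26.982 + 3·28.085 + 12·15.999 = 403.122 g/mol.
Mass of Al per formula unit: 2 × 26.982 = 53.964 g.
Weight fraction Al = 53.964 / 403.122 = 0.1339.

13.39 weight percent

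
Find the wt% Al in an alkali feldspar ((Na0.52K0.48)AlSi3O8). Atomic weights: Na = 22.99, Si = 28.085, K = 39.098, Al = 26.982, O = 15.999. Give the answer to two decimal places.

M((Na0.52K0.48)AlSi3O8) = 269.951 g/mol.
Al contributes 1 × 26.982 = 26.982 g per mole.
26.982/269.951 = 0.1000 → 10.00%.

10.00 mass %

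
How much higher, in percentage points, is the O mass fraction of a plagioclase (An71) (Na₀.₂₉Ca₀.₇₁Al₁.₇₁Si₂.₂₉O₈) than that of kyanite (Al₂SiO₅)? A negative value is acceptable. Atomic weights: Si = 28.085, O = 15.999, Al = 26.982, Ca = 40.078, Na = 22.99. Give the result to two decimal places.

-2.58 percentage points

M(Na₀.₂₉Ca₀.₇₁Al₁.₇₁Si₂.₂₉O₈) = 273.568 g/mol, so wt% O = 127.992/273.568 × 100 = 46.79%.
M(Al₂SiO₅) = 162.044 g/mol, so wt% O = 79.995/162.044 × 100 = 49.37%.
46.79 − 49.37 = -2.58 pp.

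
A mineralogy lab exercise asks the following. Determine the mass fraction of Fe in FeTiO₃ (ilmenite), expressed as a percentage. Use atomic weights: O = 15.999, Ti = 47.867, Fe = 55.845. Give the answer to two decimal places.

Formula mass = 1×55.845 + 1×47.867 + 3×15.999 = 151.709 g/mol, of which 55.845 g is Fe.
So Fe makes up 55.845/151.709 = 0.3681 of the mass, i.e. 36.81%.

36.81 mass %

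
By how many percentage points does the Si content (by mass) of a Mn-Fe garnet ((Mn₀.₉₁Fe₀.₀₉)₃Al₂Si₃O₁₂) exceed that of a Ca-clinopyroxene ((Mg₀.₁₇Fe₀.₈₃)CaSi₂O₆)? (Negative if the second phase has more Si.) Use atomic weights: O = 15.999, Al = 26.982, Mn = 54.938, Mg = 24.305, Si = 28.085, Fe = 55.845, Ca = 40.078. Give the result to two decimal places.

-6.13 percentage points

Si in (Mn₀.₉₁Fe₀.₀₉)₃Al₂Si₃O₁₂: molar mass 495.266 g/mol; 3×28.085 = 84.255 g → 17.01 wt%.
Si in (Mg₀.₁₇Fe₀.₈₃)CaSi₂O₆: molar mass 242.725 g/mol; 2×28.085 = 56.170 g → 23.14 wt%.
Difference = 17.01 − 23.14 = -6.13 percentage points.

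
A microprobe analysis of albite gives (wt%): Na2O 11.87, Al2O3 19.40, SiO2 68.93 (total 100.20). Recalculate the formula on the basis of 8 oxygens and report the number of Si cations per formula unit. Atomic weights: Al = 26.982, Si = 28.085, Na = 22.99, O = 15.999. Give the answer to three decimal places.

3.002 Si apfu

Na2O (M=61.979): mol = 0.19152; Na = 0.38304, O = 0.19152.
Al2O3 (M=101.961): mol = 0.19027; Al = 0.38054, O = 0.57081.
SiO2 (M=60.083): mol = 1.14725; Si = 1.14725, O = 2.29450.
ΣO = 3.05683; factor = 8/ΣO = 2.61709.
Si apfu = 1.14725 × 2.61709 = 3.002.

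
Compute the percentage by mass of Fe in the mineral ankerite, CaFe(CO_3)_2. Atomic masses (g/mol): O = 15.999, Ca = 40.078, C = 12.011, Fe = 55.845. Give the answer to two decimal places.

M(CaFe(CO_3)_2) = 215.939 g/mol.
Fe contributes 1 × 55.845 = 55.845 g per mole.
55.845/215.939 = 0.2586 → 25.86%.

25.86 weight percent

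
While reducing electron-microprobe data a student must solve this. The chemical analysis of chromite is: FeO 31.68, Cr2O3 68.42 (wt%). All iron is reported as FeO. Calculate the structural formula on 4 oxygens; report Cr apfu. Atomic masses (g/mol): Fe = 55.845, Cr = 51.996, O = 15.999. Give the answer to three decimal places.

2.010 Cr apfu

FeO (M=71.844): mol = 0.44096; Fe = 0.44096, O = 0.44096.
Cr2O3 (M=151.989): mol = 0.45016; Cr = 0.90032, O = 1.35048.
ΣO = 1.79144; factor = 4/ΣO = 2.23284.
Cr apfu = 0.90032 × 2.23284 = 2.010.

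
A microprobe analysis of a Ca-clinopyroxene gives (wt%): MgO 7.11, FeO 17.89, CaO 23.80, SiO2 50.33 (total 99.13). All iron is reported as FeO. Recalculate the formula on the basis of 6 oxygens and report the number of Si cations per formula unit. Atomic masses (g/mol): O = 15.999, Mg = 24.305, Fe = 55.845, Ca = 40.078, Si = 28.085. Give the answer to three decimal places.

1.990 Si apfu

MgO: 7.11/40.304 = 0.17641 mol → 0.17641 mol Mg, 0.17641 mol O.
FeO: 17.89/71.844 = 0.24901 mol → 0.24901 mol Fe, 0.24901 mol O.
CaO: 23.80/56.077 = 0.42442 mol → 0.42442 mol Ca, 0.42442 mol O.
SiO2: 50.33/60.083 = 0.83767 mol → 0.83767 mol Si, 1.67534 mol O.
Total oxygen = 2.52518 mol. Normalization factor = 6/2.52518 = 2.37607.
Si per 6 O = 0.83767 × 2.37607 = 1.990.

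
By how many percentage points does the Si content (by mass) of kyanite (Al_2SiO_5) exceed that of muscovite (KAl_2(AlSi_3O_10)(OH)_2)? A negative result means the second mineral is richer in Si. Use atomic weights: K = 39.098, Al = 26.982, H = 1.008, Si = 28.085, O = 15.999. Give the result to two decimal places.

First mineral: 28.085 g Si in 162.044 g formula = 17.33 wt% Si.
Second mineral: 84.255 g Si in 398.303 g formula = 21.15 wt% Si.
17.33% − 21.15% gives a difference of -3.82 percentage points.

-3.82 percentage points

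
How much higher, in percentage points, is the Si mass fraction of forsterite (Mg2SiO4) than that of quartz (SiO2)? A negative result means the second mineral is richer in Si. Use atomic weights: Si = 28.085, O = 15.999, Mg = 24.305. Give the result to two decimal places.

-26.78 percentage points

First mineral: 28.085 g Si in 140.691 g formula = 19.96 wt% Si.
Second mineral: 28.085 g Si in 60.083 g formula = 46.74 wt% Si.
19.96% − 46.74% gives a difference of -26.78 percentage points.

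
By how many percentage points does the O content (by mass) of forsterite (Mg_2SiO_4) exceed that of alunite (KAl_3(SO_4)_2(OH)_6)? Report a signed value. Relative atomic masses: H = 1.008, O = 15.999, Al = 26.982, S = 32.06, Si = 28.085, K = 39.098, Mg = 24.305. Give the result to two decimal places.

First mineral: 63.996 g O in 140.691 g formula = 45.49 wt% O.
Second mineral: 223.986 g O in 414.198 g formula = 54.08 wt% O.
45.49% − 54.08% gives a difference of -8.59 percentage points.

-8.59 percentage points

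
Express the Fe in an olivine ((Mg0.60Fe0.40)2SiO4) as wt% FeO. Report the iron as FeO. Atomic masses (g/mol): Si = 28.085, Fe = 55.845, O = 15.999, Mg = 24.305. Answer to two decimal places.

34.64 wt%

M((Mg0.60Fe0.40)2SiO4) = 165.923 g/mol; M(FeO) = 71.844 g/mol.
Moles FeO per formula unit = 0.80 Fe ÷ 1 = 0.8000.
FeO fraction = (0.8000 × 71.844) / 165.923 = 57.475/165.923 = 0.3464.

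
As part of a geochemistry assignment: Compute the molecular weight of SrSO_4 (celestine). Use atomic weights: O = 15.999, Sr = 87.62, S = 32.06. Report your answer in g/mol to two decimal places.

183.68 g/mol

M = 1*87.62 + 1*32.06 + 4*15.999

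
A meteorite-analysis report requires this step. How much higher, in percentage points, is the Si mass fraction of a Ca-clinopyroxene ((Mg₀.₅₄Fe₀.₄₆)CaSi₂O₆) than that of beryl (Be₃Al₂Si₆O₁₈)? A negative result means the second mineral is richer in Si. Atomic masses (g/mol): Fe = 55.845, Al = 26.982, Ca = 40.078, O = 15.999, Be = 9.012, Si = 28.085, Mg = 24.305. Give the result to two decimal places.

-7.04 percentage points

First mineral: 56.170 g Si in 231.055 g formula = 24.31 wt% Si.
Second mineral: 168.510 g Si in 537.492 g formula = 31.35 wt% Si.
24.31% − 31.35% gives a difference of -7.04 percentage points.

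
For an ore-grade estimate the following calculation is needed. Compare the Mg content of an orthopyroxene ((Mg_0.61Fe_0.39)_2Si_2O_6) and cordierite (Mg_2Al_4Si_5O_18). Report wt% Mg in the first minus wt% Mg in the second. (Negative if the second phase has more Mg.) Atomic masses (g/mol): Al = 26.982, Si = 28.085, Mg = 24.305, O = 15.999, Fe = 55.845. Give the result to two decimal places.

4.85 percentage points

First mineral: 29.652 g Mg in 225.375 g formula = 13.16 wt% Mg.
Second mineral: 48.610 g Mg in 584.945 g formula = 8.31 wt% Mg.
13.16% − 8.31% gives a difference of 4.85 percentage points.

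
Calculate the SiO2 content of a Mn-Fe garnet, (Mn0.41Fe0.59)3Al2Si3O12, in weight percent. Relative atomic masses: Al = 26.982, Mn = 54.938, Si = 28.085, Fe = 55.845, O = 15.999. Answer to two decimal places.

36.29 wt%

Formula mass = 496.626 g/mol.
3 Si → 3.0000 mol SiO2 per formula unit; M(SiO2) = 60.083, so SiO2 mass = 180.249 g.
180.249/496.626 × 100 = 36.29 wt%.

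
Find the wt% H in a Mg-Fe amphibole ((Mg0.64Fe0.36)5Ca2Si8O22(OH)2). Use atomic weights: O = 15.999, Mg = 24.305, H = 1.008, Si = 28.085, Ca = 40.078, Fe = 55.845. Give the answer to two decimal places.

0.23 weight percent

M((Mg0.64Fe0.36)5Ca2Si8O22(OH)2) = 869.125 g/mol.
H contributes 2 × 1.008 = 2.016 g per mole.
2.016/869.125 = 0.0023 → 0.23%.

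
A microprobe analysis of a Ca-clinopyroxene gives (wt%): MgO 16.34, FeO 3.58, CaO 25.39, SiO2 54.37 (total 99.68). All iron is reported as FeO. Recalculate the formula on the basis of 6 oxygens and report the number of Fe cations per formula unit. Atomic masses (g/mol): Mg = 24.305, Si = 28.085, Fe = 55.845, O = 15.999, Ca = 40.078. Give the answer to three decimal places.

0.110 Fe apfu

MgO (M=40.304): mol = 0.40542; Mg = 0.40542, O = 0.40542.
FeO (M=71.844): mol = 0.04983; Fe = 0.04983, O = 0.04983.
CaO (M=56.077): mol = 0.45277; Ca = 0.45277, O = 0.45277.
SiO2 (M=60.083): mol = 0.90491; Si = 0.90491, O = 1.80982.
ΣO = 2.71784; factor = 6/ΣO = 2.20764.
Fe apfu = 0.04983 × 2.20764 = 0.110.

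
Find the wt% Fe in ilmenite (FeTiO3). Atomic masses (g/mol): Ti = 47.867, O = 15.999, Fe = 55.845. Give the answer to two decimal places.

M(FeTiO3) = 151.709 g/mol.
Fe contributes 1 × 55.845 = 55.845 g per mole.
55.845/151.709 = 0.3681 → 36.81%.

36.81 weight percent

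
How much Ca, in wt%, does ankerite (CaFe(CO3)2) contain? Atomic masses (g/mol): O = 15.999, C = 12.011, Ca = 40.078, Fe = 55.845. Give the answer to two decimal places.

18.56 wt%

Molar mass of CaFe(CO3)2: 1·40.078 + 1·55.845 + 2·12.011 + 6·15.999 = 215.939 g/mol.
Mass of Ca per formula unit: 1 × 40.078 = 40.078 g.
Weight fraction Ca = 40.078 / 215.939 = 0.1856.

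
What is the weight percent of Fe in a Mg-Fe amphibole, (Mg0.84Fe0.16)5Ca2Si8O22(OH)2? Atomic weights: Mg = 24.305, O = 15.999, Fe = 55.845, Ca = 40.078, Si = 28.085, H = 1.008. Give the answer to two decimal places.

5.33 mass %

Formula mass = 4.20·24.305 + 0.80·55.845 + 2·40.078 + 8·28.085 + 24·15.999 + 2·1.008 = 837.585 g/mol, of which 44.676 g is Fe.
So Fe makes up 44.676/837.585 = 0.0533 of the mass, i.e. 5.33%.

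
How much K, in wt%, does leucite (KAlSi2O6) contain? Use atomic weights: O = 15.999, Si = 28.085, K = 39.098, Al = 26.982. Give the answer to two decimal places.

Molar mass of KAlSi2O6: 1*39.098 + 1*26.982 + 2*28.085 + 6*15.999 = 218.244 g/mol.
Mass of K per formula unit: 1 × 39.098 = 39.098 g.
Weight fraction K = 39.098 / 218.244 = 0.1791.

17.91 wt%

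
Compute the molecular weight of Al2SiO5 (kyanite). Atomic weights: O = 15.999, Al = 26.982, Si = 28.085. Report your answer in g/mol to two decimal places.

The formula mass is the sum 2(26.982) + 1(28.085) + 5(15.999).

162.04 g/mol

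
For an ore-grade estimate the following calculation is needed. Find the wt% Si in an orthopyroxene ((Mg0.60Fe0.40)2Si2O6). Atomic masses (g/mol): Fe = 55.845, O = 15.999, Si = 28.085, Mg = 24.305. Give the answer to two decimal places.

Formula mass = 1.20×24.305 + 0.80×55.845 + 2×28.085 + 6×15.999 = 226.006 g/mol, of which 56.170 g is Si.
So Si makes up 56.170/226.006 = 0.2485 of the mass, i.e. 24.85%.

24.85 weight percent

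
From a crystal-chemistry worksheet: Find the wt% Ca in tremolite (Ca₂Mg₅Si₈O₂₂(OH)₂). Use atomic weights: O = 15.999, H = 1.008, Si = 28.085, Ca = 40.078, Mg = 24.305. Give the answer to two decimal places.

Formula mass = 2×40.078 + 5×24.305 + 8×28.085 + 24×15.999 + 2×1.008 = 812.353 g/mol, of which 80.156 g is Ca.
So Ca makes up 80.156/812.353 = 0.0987 of the mass, i.e. 9.87%.

9.87 weight percent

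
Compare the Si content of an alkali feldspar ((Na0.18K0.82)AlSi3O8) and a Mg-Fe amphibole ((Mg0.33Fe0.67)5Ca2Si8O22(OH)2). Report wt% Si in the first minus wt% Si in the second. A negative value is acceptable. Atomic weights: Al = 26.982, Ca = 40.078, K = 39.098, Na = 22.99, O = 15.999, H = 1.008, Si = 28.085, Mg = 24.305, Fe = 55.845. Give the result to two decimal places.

M((Na0.18K0.82)AlSi3O8) = 275.428 g/mol, so wt% Si = 84.255/275.428 × 100 = 30.59%.
M((Mg0.33Fe0.67)5Ca2Si8O22(OH)2) = 918.012 g/mol, so wt% Si = 224.680/918.012 × 100 = 24.47%.
30.59 − 24.47 = 6.12 pp.

6.12 percentage points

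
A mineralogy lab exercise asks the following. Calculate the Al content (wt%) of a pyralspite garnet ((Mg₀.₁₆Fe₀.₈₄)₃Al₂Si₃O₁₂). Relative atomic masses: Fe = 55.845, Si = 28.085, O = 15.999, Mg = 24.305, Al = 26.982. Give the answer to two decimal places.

11.18 wt%

M((Mg₀.₁₆Fe₀.₈₄)₃Al₂Si₃O₁₂) = 482.603 g/mol.
Al contributes 2 × 26.982 = 53.964 g per mole.
53.964/482.603 = 0.1118 → 11.18%.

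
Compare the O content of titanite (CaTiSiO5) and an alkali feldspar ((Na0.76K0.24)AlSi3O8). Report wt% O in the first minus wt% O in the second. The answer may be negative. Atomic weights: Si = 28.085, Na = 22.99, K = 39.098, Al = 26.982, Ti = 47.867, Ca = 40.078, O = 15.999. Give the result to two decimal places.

-7.29 percentage points

O in CaTiSiO5: molar mass 196.025 g/mol; 5×15.999 = 79.995 g → 40.81 wt%.
O in (Na0.76K0.24)AlSi3O8: molar mass 266.085 g/mol; 8×15.999 = 127.992 g → 48.10 wt%.
Difference = 40.81 − 48.10 = -7.29 percentage points.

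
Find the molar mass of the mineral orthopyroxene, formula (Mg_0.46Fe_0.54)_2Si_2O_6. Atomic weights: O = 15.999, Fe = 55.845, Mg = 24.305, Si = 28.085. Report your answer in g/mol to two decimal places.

The formula mass is the sum 0.92(24.305) + 1.08(55.845) + 2(28.085) + 6(15.999).

234.84 g/mol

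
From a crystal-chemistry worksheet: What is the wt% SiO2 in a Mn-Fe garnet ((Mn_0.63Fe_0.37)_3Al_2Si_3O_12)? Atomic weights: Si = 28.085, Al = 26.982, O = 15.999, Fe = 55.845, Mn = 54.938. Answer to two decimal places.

Formula mass = 496.028 g/mol.
3 Si → 3.0000 mol SiO2 per formula unit; M(SiO2) = 60.083, so SiO2 mass = 180.249 g.
180.249/496.028 × 100 = 36.34 wt%.

36.34 wt%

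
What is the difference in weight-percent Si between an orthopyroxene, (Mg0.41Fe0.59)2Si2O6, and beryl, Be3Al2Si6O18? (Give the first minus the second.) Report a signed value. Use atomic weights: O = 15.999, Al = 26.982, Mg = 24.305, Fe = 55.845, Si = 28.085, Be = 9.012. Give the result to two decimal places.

-7.75 percentage points

M((Mg0.41Fe0.59)2Si2O6) = 237.991 g/mol, so wt% Si = 56.170/237.991 × 100 = 23.60%.
M(Be3Al2Si6O18) = 537.492 g/mol, so wt% Si = 168.510/537.492 × 100 = 31.35%.
23.60 − 31.35 = -7.75 pp.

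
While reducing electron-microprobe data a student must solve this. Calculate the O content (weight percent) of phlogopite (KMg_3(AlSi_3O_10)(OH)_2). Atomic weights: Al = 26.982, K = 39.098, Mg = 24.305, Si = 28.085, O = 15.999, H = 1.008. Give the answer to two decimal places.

46.01 weight percent

Formula mass = 1*39.098 + 3*24.305 + 1*26.982 + 3*28.085 + 12*15.999 + 2*1.008 = 417.254 g/mol, of which 191.988 g is O.
So O makes up 191.988/417.254 = 0.4601 of the mass, i.e. 46.01%.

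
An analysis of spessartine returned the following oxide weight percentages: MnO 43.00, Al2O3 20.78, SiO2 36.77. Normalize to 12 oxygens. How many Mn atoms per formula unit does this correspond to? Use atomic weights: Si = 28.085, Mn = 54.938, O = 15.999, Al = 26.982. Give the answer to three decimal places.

43.00 wt% MnO ÷ 70.937 g/mol = 0.60617 mol, giving 0.60617 Mn and 0.60617 O.
20.78 wt% Al2O3 ÷ 101.961 g/mol = 0.20380 mol, giving 0.40760 Al and 0.61140 O.
36.77 wt% SiO2 ÷ 60.083 g/mol = 0.61199 mol, giving 0.61199 Si and 1.22398 O.
Oxygen sums to 2.44155; scaling by 12/2.44155 = 4.91491 puts the formula on 12 O.
Mn: 0.60617 × 4.91491 = 2.979 atoms per formula unit.

2.979 Mn apfu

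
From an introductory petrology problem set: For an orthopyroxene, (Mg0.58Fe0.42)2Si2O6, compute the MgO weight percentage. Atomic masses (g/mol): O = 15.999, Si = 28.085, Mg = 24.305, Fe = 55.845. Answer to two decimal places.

20.57 wt%

Molar mass of (Mg0.58Fe0.42)2Si2O6 = 1.16×24.305 + 0.84×55.845 + 2×28.085 + 6×15.999 = 227.268 g/mol.
Each formula unit contains 1.16 Mg, equivalent to 1.16/1 = 1.1600 mol MgO.
M(MgO) = 1×24.305 + 1×15.999 = 40.304 g/mol.
Mass of MgO per formula unit = 1.1600 × 40.304 = 46.753 g.
MgO wt% = 46.753 / 227.268 × 100 = 20.57%.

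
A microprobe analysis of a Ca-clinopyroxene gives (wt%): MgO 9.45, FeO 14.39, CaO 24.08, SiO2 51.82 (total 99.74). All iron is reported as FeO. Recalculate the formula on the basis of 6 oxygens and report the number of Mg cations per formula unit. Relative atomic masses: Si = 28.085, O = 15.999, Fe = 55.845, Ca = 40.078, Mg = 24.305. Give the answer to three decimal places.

9.45 wt% MgO ÷ 40.304 g/mol = 0.23447 mol, giving 0.23447 Mg and 0.23447 O.
14.39 wt% FeO ÷ 71.844 g/mol = 0.20030 mol, giving 0.20030 Fe and 0.20030 O.
24.08 wt% CaO ÷ 56.077 g/mol = 0.42941 mol, giving 0.42941 Ca and 0.42941 O.
51.82 wt% SiO2 ÷ 60.083 g/mol = 0.86247 mol, giving 0.86247 Si and 1.72494 O.
Oxygen sums to 2.58912; scaling by 6/2.58912 = 2.31739 puts the formula on 6 O.
Mg: 0.23447 × 2.31739 = 0.543 atoms per formula unit.

0.543 Mg apfu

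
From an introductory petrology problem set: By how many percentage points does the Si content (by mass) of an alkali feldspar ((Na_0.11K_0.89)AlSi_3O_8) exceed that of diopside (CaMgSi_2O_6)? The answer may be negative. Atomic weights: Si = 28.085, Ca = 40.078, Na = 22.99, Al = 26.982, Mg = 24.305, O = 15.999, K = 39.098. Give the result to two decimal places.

4.53 percentage points

First mineral: 84.255 g Si in 276.555 g formula = 30.47 wt% Si.
Second mineral: 56.170 g Si in 216.547 g formula = 25.94 wt% Si.
30.47% − 25.94% gives a difference of 4.53 percentage points.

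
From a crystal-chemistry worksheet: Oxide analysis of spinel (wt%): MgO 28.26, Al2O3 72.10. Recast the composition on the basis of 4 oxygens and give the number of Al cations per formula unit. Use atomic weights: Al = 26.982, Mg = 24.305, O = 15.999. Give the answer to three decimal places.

28.26 wt% MgO ÷ 40.304 g/mol = 0.70117 mol, giving 0.70117 Mg and 0.70117 O.
72.10 wt% Al2O3 ÷ 101.961 g/mol = 0.70713 mol, giving 1.41426 Al and 2.12139 O.
Oxygen sums to 2.82256; scaling by 4/2.82256 = 1.41715 puts the formula on 4 O.
Al: 1.41426 × 1.41715 = 2.004 atoms per formula unit.

2.004 Al apfu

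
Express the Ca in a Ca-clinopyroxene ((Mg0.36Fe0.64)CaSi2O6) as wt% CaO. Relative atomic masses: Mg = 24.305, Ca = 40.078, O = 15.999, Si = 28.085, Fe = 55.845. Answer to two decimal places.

M((Mg0.36Fe0.64)CaSi2O6) = 236.733 g/mol; M(CaO) = 56.077 g/mol.
Moles CaO per formula unit = 1 Ca ÷ 1 = 1.0000.
CaO fraction = (1.0000 × 56.077) / 236.733 = 56.077/236.733 = 0.2369.

23.69 wt%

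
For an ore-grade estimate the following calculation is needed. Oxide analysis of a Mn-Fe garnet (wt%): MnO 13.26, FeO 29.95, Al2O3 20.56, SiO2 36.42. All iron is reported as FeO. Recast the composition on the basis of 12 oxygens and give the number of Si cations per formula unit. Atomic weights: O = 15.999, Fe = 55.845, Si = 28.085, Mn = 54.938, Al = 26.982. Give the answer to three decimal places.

MnO (M=70.937): mol = 0.18693; Mn = 0.18693, O = 0.18693.
FeO (M=71.844): mol = 0.41688; Fe = 0.41688, O = 0.41688.
Al2O3 (M=101.961): mol = 0.20165; Al = 0.40330, O = 0.60495.
SiO2 (M=60.083): mol = 0.60616; Si = 0.60616, O = 1.21232.
ΣO = 2.42108; factor = 12/ΣO = 4.95647.
Si apfu = 0.60616 × 4.95647 = 3.004.

3.004 Si apfu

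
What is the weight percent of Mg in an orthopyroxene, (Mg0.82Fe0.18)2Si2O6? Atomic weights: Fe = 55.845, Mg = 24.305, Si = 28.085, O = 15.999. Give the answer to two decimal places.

18.79 wt%

M((Mg0.82Fe0.18)2Si2O6) = 212.128 g/mol.
Mg contributes 1.64 × 24.305 = 39.860 g per mole.
39.860/212.128 = 0.1879 → 18.79%.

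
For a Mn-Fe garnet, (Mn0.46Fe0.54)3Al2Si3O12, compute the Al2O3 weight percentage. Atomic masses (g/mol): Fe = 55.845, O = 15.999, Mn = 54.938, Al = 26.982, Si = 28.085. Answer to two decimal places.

20.54 wt%

M((Mn0.46Fe0.54)3Al2Si3O12) = 496.490 g/mol; M(Al2O3) = 101.961 g/mol.
Moles Al2O3 per formula unit = 2 Al ÷ 2 = 1.0000.
Al2O3 fraction = (1.0000 × 101.961) / 496.490 = 101.961/496.490 = 0.2054.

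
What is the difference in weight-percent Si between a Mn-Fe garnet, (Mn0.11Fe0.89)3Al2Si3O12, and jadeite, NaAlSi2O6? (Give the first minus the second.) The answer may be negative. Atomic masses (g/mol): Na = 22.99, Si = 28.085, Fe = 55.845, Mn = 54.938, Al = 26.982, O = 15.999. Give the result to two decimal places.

-10.85 percentage points

M((Mn0.11Fe0.89)3Al2Si3O12) = 497.443 g/mol, so wt% Si = 84.255/497.443 × 100 = 16.94%.
M(NaAlSi2O6) = 202.136 g/mol, so wt% Si = 56.170/202.136 × 100 = 27.79%.
16.94 − 27.79 = -10.85 pp.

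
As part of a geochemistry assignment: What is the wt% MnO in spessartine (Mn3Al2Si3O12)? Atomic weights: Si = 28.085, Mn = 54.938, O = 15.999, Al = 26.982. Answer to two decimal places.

M(Mn3Al2Si3O12) = 495.021 g/mol; M(MnO) = 70.937 g/mol.
Moles MnO per formula unit = 3 Mn ÷ 1 = 3.0000.
MnO fraction = (3.0000 × 70.937) / 495.021 = 212.811/495.021 = 0.4299.

42.99 wt%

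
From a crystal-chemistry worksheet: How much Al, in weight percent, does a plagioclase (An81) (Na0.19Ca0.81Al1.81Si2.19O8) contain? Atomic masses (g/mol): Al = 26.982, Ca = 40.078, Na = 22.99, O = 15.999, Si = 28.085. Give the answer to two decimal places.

17.75 weight percent

Molar mass of Na0.19Ca0.81Al1.81Si2.19O8: 0.19*22.99 + 0.81*40.078 + 1.81*26.982 + 2.19*28.085 + 8*15.999 = 275.167 g/mol.
Mass of Al per formula unit: 1.81 × 26.982 = 48.837 g.
Weight fraction Al = 48.837 / 275.167 = 0.1775.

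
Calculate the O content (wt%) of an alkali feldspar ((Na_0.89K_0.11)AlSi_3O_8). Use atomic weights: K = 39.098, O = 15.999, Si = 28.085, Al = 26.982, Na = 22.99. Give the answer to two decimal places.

Formula mass = 0.89*22.99 + 0.11*39.098 + 1*26.982 + 3*28.085 + 8*15.999 = 263.991 g/mol, of which 127.992 g is O.
So O makes up 127.992/263.991 = 0.4848 of the mass, i.e. 48.48%.

48.48 wt%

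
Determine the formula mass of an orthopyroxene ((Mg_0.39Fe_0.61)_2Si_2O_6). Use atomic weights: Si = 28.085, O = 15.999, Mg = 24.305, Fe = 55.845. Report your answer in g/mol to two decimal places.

239.25 g/mol

M = 0.78·24.305 + 1.22·55.845 + 2·28.085 + 6·15.999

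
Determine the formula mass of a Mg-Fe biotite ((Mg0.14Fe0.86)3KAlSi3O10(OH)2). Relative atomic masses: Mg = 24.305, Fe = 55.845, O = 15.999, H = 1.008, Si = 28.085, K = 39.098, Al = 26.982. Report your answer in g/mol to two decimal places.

498.63 g/mol

The formula mass is the sum 0.42·24.305 + 2.58·55.845 + 1·39.098 + 1·26.982 + 3·28.085 + 12·15.999 + 2·1.008.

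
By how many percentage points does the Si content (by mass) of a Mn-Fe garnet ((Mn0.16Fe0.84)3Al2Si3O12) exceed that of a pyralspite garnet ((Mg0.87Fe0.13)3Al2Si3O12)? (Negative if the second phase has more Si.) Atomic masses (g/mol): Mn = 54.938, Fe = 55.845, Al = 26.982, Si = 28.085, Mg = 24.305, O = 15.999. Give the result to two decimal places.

First mineral: 84.255 g Si in 497.307 g formula = 16.94 wt% Si.
Second mineral: 84.255 g Si in 415.423 g formula = 20.28 wt% Si.
16.94% − 20.28% gives a difference of -3.34 percentage points.

-3.34 percentage points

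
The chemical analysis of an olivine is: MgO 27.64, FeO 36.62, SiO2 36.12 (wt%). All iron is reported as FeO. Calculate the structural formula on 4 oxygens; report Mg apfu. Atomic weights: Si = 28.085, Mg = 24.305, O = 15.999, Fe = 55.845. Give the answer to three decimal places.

27.64 wt% MgO ÷ 40.304 g/mol = 0.68579 mol, giving 0.68579 Mg and 0.68579 O.
36.62 wt% FeO ÷ 71.844 g/mol = 0.50972 mol, giving 0.50972 Fe and 0.50972 O.
36.12 wt% SiO2 ÷ 60.083 g/mol = 0.60117 mol, giving 0.60117 Si and 1.20234 O.
Oxygen sums to 2.39785; scaling by 4/2.39785 = 1.66816 puts the formula on 4 O.
Mg: 0.68579 × 1.66816 = 1.144 atoms per formula unit.

1.144 Mg apfu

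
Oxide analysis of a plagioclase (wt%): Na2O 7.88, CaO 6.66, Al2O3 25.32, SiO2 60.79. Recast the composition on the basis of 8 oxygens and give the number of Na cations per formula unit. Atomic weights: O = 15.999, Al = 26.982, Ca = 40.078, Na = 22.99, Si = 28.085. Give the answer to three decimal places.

Na2O (M=61.979): mol = 0.12714; Na = 0.25428, O = 0.12714.
CaO (M=56.077): mol = 0.11877; Ca = 0.11877, O = 0.11877.
Al2O3 (M=101.961): mol = 0.24833; Al = 0.49666, O = 0.74499.
SiO2 (M=60.083): mol = 1.01177; Si = 1.01177, O = 2.02354.
ΣO = 3.01444; factor = 8/ΣO = 2.65389.
Na apfu = 0.25428 × 2.65389 = 0.675.

0.675 Na apfu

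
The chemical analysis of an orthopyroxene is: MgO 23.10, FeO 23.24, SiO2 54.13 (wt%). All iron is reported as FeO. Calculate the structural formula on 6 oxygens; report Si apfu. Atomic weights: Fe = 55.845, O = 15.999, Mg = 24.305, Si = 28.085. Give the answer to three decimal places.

2.003 Si apfu

MgO: 23.10/40.304 = 0.57314 mol → 0.57314 mol Mg, 0.57314 mol O.
FeO: 23.24/71.844 = 0.32348 mol → 0.32348 mol Fe, 0.32348 mol O.
SiO2: 54.13/60.083 = 0.90092 mol → 0.90092 mol Si, 1.80184 mol O.
Total oxygen = 2.69846 mol. Normalization factor = 6/2.69846 = 2.22349.
Si per 6 O = 0.90092 × 2.22349 = 2.003.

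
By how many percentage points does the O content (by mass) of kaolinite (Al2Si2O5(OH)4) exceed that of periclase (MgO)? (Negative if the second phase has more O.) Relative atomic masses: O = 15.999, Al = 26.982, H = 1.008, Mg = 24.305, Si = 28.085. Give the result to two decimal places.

16.08 percentage points

O in Al2Si2O5(OH)4: molar mass 258.157 g/mol; 9×15.999 = 143.991 g → 55.78 wt%.
O in MgO: molar mass 40.304 g/mol; 1×15.999 = 15.999 g → 39.70 wt%.
Difference = 55.78 − 39.70 = 16.08 percentage points.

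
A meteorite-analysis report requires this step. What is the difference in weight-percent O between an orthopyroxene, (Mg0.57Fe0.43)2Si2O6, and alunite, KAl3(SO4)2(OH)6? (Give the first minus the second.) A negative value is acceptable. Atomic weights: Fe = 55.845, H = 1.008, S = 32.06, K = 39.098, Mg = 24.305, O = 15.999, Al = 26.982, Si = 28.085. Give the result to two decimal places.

First mineral: 95.994 g O in 227.898 g formula = 42.12 wt% O.
Second mineral: 223.986 g O in 414.198 g formula = 54.08 wt% O.
42.12% − 54.08% gives a difference of -11.96 percentage points.

-11.96 percentage points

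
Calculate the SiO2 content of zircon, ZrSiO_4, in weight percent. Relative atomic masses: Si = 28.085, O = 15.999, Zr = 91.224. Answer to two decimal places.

Molar mass of ZrSiO_4 = 1×91.224 + 1×28.085 + 4×15.999 = 183.305 g/mol.
Each formula unit contains 1 Si, equivalent to 1/1 = 1.0000 mol SiO2.
M(SiO2) = 1×28.085 + 2×15.999 = 60.083 g/mol.
Mass of SiO2 per formula unit = 1.0000 × 60.083 = 60.083 g.
SiO2 wt% = 60.083 / 183.305 × 100 = 32.78%.

32.78 wt%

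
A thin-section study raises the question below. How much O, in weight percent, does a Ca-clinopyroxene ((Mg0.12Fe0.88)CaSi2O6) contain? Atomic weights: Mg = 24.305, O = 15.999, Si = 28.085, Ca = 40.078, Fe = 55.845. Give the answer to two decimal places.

39.29 weight percent

M((Mg0.12Fe0.88)CaSi2O6) = 244.302 g/mol.
O contributes 6 × 15.999 = 95.994 g per mole.
95.994/244.302 = 0.3929 → 39.29%.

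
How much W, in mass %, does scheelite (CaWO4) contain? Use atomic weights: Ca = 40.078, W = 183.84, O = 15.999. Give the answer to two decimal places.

M(CaWO4) = 287.914 g/mol.
W contributes 1 × 183.84 = 183.840 g per mole.
183.840/287.914 = 0.6385 → 63.85%.

63.85 mass %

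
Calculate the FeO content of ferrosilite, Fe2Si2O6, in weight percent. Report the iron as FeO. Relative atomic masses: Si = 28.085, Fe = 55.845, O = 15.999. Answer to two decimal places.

Molar mass of Fe2Si2O6 = 2×55.845 + 2×28.085 + 6×15.999 = 263.854 g/mol.
Each formula unit contains 2 Fe, equivalent to 2/1 = 2.0000 mol FeO.
M(FeO) = 1×55.845 + 1×15.999 = 71.844 g/mol.
Mass of FeO per formula unit = 2.0000 × 71.844 = 143.688 g.
FeO wt% = 143.688 / 263.854 × 100 = 54.46%.

54.46 wt%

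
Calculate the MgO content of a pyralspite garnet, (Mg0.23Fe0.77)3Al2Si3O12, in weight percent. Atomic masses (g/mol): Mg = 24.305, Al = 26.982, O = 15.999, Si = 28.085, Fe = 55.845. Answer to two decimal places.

Formula mass = 475.979 g/mol.
0.69 Mg → 0.6900 mol MgO per formula unit; M(MgO) = 40.304, so MgO mass = 27.810 g.
27.810/475.979 × 100 = 5.84 wt%.

5.84 wt%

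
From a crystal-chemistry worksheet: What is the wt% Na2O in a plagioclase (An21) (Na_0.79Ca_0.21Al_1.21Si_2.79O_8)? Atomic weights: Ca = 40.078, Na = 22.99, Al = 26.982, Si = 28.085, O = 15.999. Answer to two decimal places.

Formula mass = 265.576 g/mol.
0.79 Na → 0.3950 mol Na2O per formula unit; M(Na2O) = 61.979, so Na2O mass = 24.482 g.
24.482/265.576 × 100 = 9.22 wt%.

9.22 wt%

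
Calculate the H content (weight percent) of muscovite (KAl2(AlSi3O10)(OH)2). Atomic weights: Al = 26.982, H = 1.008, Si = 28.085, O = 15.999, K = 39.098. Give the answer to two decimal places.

Molar mass of KAl2(AlSi3O10)(OH)2: 1×39.098 + 3×26.982 + 3×28.085 + 12×15.999 + 2×1.008 = 398.303 g/mol.
Mass of H per formula unit: 2 × 1.008 = 2.016 g.
Weight fraction H = 2.016 / 398.303 = 0.0051.

0.51 weight percent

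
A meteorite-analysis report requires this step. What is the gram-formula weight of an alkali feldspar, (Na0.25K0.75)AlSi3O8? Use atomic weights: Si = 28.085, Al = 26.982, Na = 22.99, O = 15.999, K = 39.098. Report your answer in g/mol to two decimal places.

274.30 g/mol

The formula mass is the sum 0.25×22.99 + 0.75×39.098 + 1×26.982 + 3×28.085 + 8×15.999.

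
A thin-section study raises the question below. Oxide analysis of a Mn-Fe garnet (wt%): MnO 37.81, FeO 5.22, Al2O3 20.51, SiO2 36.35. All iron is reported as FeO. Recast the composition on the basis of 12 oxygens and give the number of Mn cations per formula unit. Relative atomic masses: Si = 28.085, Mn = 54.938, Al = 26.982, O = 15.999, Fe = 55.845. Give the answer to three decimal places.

2.644 Mn apfu

MnO (M=70.937): mol = 0.53301; Mn = 0.53301, O = 0.53301.
FeO (M=71.844): mol = 0.07266; Fe = 0.07266, O = 0.07266.
Al2O3 (M=101.961): mol = 0.20116; Al = 0.40232, O = 0.60348.
SiO2 (M=60.083): mol = 0.60500; Si = 0.60500, O = 1.21000.
ΣO = 2.41915; factor = 12/ΣO = 4.96042.
Mn apfu = 0.53301 × 4.96042 = 2.644.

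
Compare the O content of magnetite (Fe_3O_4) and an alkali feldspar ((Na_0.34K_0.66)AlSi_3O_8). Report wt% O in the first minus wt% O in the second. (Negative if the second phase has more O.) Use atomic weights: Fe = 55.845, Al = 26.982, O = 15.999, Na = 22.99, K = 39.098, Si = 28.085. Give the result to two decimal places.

First mineral: 63.996 g O in 231.531 g formula = 27.64 wt% O.
Second mineral: 127.992 g O in 272.850 g formula = 46.91 wt% O.
27.64% − 46.91% gives a difference of -19.27 percentage points.

-19.27 percentage points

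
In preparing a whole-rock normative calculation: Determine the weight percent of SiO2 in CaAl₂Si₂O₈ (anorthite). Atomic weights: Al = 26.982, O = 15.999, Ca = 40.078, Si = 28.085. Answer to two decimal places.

Formula mass = 278.204 g/mol.
2 Si → 2.0000 mol SiO2 per formula unit; M(SiO2) = 60.083, so SiO2 mass = 120.166 g.
120.166/278.204 × 100 = 43.19 wt%.

43.19 wt%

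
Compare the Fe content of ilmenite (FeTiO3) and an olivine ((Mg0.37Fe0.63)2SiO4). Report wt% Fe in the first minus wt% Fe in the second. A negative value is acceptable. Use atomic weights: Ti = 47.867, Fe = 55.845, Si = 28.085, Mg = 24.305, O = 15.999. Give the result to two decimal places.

-2.19 percentage points

First mineral: 55.845 g Fe in 151.709 g formula = 36.81 wt% Fe.
Second mineral: 70.365 g Fe in 180.431 g formula = 39.00 wt% Fe.
36.81% − 39.00% gives a difference of -2.19 percentage points.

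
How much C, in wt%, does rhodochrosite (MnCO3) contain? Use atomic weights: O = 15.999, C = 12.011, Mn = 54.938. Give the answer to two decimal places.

10.45 wt%

Formula mass = 1×54.938 + 1×12.011 + 3×15.999 = 114.946 g/mol, of which 12.011 g is C.
So C makes up 12.011/114.946 = 0.1045 of the mass, i.e. 10.45%.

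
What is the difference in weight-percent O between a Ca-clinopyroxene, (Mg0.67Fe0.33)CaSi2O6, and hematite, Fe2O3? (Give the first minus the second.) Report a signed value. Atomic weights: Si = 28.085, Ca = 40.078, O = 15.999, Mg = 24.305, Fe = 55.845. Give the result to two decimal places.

12.24 percentage points

O in (Mg0.67Fe0.33)CaSi2O6: molar mass 226.955 g/mol; 6×15.999 = 95.994 g → 42.30 wt%.
O in Fe2O3: molar mass 159.687 g/mol; 3×15.999 = 47.997 g → 30.06 wt%.
Difference = 42.30 − 30.06 = 12.24 percentage points.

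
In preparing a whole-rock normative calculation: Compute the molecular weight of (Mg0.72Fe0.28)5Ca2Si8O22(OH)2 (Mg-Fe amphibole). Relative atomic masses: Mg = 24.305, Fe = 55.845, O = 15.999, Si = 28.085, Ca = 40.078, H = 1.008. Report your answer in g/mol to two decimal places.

The formula mass is the sum 3.60·24.305 + 1.40·55.845 + 2·40.078 + 8·28.085 + 24·15.999 + 2·1.008.

856.51 g/mol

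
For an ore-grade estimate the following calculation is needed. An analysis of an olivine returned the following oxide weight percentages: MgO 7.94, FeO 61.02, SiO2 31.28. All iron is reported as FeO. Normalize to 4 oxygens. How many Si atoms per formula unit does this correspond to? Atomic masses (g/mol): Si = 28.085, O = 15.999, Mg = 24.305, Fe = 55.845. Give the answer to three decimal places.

MgO: 7.94/40.304 = 0.19700 mol → 0.19700 mol Mg, 0.19700 mol O.
FeO: 61.02/71.844 = 0.84934 mol → 0.84934 mol Fe, 0.84934 mol O.
SiO2: 31.28/60.083 = 0.52061 mol → 0.52061 mol Si, 1.04122 mol O.
Total oxygen = 2.08756 mol. Normalization factor = 4/2.08756 = 1.91611.
Si per 4 O = 0.52061 × 1.91611 = 0.998.

0.998 Si apfu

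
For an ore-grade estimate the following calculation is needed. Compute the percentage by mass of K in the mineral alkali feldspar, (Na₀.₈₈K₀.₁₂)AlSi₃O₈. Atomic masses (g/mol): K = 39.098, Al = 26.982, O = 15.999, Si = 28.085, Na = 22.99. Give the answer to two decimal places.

Molar mass of (Na₀.₈₈K₀.₁₂)AlSi₃O₈: 0.88×22.99 + 0.12×39.098 + 1×26.982 + 3×28.085 + 8×15.999 = 264.152 g/mol.
Mass of K per formula unit: 0.12 × 39.098 = 4.692 g.
Weight fraction K = 4.692 / 264.152 = 0.0178.

1.78 weight percent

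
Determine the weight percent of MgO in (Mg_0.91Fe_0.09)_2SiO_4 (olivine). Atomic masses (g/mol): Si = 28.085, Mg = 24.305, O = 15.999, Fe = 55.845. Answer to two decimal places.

50.12 wt%

M((Mg_0.91Fe_0.09)_2SiO_4) = 146.368 g/mol; M(MgO) = 40.304 g/mol.
Moles MgO per formula unit = 1.82 Mg ÷ 1 = 1.8200.
MgO fraction = (1.8200 × 40.304) / 146.368 = 73.353/146.368 = 0.5012.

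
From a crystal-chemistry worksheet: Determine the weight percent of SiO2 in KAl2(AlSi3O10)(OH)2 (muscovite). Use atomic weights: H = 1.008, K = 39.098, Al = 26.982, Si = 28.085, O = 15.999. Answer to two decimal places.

Formula mass = 398.303 g/mol.
3 Si → 3.0000 mol SiO2 per formula unit; M(SiO2) = 60.083, so SiO2 mass = 180.249 g.
180.249/398.303 × 100 = 45.25 wt%.

45.25 wt%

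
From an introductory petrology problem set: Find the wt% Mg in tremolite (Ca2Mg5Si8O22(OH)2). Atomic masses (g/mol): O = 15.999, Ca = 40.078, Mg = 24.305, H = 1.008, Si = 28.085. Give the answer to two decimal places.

M(Ca2Mg5Si8O22(OH)2) = 812.353 g/mol.
Mg contributes 5 × 24.305 = 121.525 g per mole.
121.525/812.353 = 0.1496 → 14.96%.

14.96 weight percent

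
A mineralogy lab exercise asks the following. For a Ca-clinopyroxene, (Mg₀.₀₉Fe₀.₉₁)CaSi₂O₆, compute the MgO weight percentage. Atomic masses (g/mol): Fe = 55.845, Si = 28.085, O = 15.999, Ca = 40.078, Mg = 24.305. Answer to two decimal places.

1.48 wt%

Formula mass = 245.248 g/mol.
0.09 Mg → 0.0900 mol MgO per formula unit; M(MgO) = 40.304, so MgO mass = 3.627 g.
3.627/245.248 × 100 = 1.48 wt%.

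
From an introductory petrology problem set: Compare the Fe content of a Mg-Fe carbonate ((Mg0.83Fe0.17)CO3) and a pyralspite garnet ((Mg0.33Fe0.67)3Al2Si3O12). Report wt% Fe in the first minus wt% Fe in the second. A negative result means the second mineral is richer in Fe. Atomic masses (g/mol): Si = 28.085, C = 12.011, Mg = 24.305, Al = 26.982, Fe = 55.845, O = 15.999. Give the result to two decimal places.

M((Mg0.83Fe0.17)CO3) = 89.675 g/mol, so wt% Fe = 9.494/89.675 × 100 = 10.59%.
M((Mg0.33Fe0.67)3Al2Si3O12) = 466.517 g/mol, so wt% Fe = 112.248/466.517 × 100 = 24.06%.
10.59 − 24.06 = -13.47 pp.

-13.47 percentage points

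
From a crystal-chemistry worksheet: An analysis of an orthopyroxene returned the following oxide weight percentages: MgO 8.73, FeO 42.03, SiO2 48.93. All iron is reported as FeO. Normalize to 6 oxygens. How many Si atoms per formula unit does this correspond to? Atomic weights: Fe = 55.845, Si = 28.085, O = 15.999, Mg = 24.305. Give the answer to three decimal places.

2.010 Si apfu

MgO: 8.73/40.304 = 0.21660 mol → 0.21660 mol Mg, 0.21660 mol O.
FeO: 42.03/71.844 = 0.58502 mol → 0.58502 mol Fe, 0.58502 mol O.
SiO2: 48.93/60.083 = 0.81437 mol → 0.81437 mol Si, 1.62874 mol O.
Total oxygen = 2.43036 mol. Normalization factor = 6/2.43036 = 2.46877.
Si per 6 O = 0.81437 × 2.46877 = 2.010.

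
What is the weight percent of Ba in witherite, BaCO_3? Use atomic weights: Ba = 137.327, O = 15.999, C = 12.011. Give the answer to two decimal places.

69.59 wt%

M(BaCO_3) = 197.335 g/mol.
Ba contributes 1 × 137.327 = 137.327 g per mole.
137.327/197.335 = 0.6959 → 69.59%.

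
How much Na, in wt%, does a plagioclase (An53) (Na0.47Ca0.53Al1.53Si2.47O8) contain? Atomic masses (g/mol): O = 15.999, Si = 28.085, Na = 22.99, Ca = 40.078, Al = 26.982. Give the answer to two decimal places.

3.99 wt%

Molar mass of Na0.47Ca0.53Al1.53Si2.47O8: 0.47·22.99 + 0.53·40.078 + 1.53·26.982 + 2.47·28.085 + 8·15.999 = 270.691 g/mol.
Mass of Na per formula unit: 0.47 × 22.99 = 10.805 g.
Weight fraction Na = 10.805 / 270.691 = 0.0399.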